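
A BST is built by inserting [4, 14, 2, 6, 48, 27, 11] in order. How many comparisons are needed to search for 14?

Search path for 14: 4 -> 14
Found: True
Comparisons: 2


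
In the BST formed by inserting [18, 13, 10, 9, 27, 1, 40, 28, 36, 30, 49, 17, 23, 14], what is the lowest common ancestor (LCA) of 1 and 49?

Tree insertion order: [18, 13, 10, 9, 27, 1, 40, 28, 36, 30, 49, 17, 23, 14]
Tree (level-order array): [18, 13, 27, 10, 17, 23, 40, 9, None, 14, None, None, None, 28, 49, 1, None, None, None, None, 36, None, None, None, None, 30]
In a BST, the LCA of p=1, q=49 is the first node v on the
root-to-leaf path with p <= v <= q (go left if both < v, right if both > v).
Walk from root:
  at 18: 1 <= 18 <= 49, this is the LCA
LCA = 18


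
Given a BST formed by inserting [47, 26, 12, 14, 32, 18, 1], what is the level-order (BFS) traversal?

Tree insertion order: [47, 26, 12, 14, 32, 18, 1]
Tree (level-order array): [47, 26, None, 12, 32, 1, 14, None, None, None, None, None, 18]
BFS from the root, enqueuing left then right child of each popped node:
  queue [47] -> pop 47, enqueue [26], visited so far: [47]
  queue [26] -> pop 26, enqueue [12, 32], visited so far: [47, 26]
  queue [12, 32] -> pop 12, enqueue [1, 14], visited so far: [47, 26, 12]
  queue [32, 1, 14] -> pop 32, enqueue [none], visited so far: [47, 26, 12, 32]
  queue [1, 14] -> pop 1, enqueue [none], visited so far: [47, 26, 12, 32, 1]
  queue [14] -> pop 14, enqueue [18], visited so far: [47, 26, 12, 32, 1, 14]
  queue [18] -> pop 18, enqueue [none], visited so far: [47, 26, 12, 32, 1, 14, 18]
Result: [47, 26, 12, 32, 1, 14, 18]


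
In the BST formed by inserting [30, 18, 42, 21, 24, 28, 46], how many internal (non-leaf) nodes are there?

Tree built from: [30, 18, 42, 21, 24, 28, 46]
Tree (level-order array): [30, 18, 42, None, 21, None, 46, None, 24, None, None, None, 28]
Rule: An internal node has at least one child.
Per-node child counts:
  node 30: 2 child(ren)
  node 18: 1 child(ren)
  node 21: 1 child(ren)
  node 24: 1 child(ren)
  node 28: 0 child(ren)
  node 42: 1 child(ren)
  node 46: 0 child(ren)
Matching nodes: [30, 18, 21, 24, 42]
Count of internal (non-leaf) nodes: 5


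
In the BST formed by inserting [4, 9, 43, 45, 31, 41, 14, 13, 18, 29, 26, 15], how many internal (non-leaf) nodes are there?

Tree built from: [4, 9, 43, 45, 31, 41, 14, 13, 18, 29, 26, 15]
Tree (level-order array): [4, None, 9, None, 43, 31, 45, 14, 41, None, None, 13, 18, None, None, None, None, 15, 29, None, None, 26]
Rule: An internal node has at least one child.
Per-node child counts:
  node 4: 1 child(ren)
  node 9: 1 child(ren)
  node 43: 2 child(ren)
  node 31: 2 child(ren)
  node 14: 2 child(ren)
  node 13: 0 child(ren)
  node 18: 2 child(ren)
  node 15: 0 child(ren)
  node 29: 1 child(ren)
  node 26: 0 child(ren)
  node 41: 0 child(ren)
  node 45: 0 child(ren)
Matching nodes: [4, 9, 43, 31, 14, 18, 29]
Count of internal (non-leaf) nodes: 7


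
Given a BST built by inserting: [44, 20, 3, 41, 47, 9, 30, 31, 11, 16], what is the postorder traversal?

Tree insertion order: [44, 20, 3, 41, 47, 9, 30, 31, 11, 16]
Tree (level-order array): [44, 20, 47, 3, 41, None, None, None, 9, 30, None, None, 11, None, 31, None, 16]
Postorder traversal: [16, 11, 9, 3, 31, 30, 41, 20, 47, 44]


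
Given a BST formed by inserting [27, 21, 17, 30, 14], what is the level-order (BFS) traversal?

Tree insertion order: [27, 21, 17, 30, 14]
Tree (level-order array): [27, 21, 30, 17, None, None, None, 14]
BFS from the root, enqueuing left then right child of each popped node:
  queue [27] -> pop 27, enqueue [21, 30], visited so far: [27]
  queue [21, 30] -> pop 21, enqueue [17], visited so far: [27, 21]
  queue [30, 17] -> pop 30, enqueue [none], visited so far: [27, 21, 30]
  queue [17] -> pop 17, enqueue [14], visited so far: [27, 21, 30, 17]
  queue [14] -> pop 14, enqueue [none], visited so far: [27, 21, 30, 17, 14]
Result: [27, 21, 30, 17, 14]


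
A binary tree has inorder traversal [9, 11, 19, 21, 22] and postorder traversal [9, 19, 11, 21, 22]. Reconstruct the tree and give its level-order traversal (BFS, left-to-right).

Inorder:   [9, 11, 19, 21, 22]
Postorder: [9, 19, 11, 21, 22]
Algorithm: postorder visits root last, so walk postorder right-to-left;
each value is the root of the current inorder slice — split it at that
value, recurse on the right subtree first, then the left.
Recursive splits:
  root=22; inorder splits into left=[9, 11, 19, 21], right=[]
  root=21; inorder splits into left=[9, 11, 19], right=[]
  root=11; inorder splits into left=[9], right=[19]
  root=19; inorder splits into left=[], right=[]
  root=9; inorder splits into left=[], right=[]
Reconstructed level-order: [22, 21, 11, 9, 19]


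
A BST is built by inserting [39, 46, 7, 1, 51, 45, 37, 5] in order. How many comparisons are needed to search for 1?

Search path for 1: 39 -> 7 -> 1
Found: True
Comparisons: 3


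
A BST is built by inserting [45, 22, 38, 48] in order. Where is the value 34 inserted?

Starting tree (level order): [45, 22, 48, None, 38]
Insertion path: 45 -> 22 -> 38
Result: insert 34 as left child of 38
Final tree (level order): [45, 22, 48, None, 38, None, None, 34]


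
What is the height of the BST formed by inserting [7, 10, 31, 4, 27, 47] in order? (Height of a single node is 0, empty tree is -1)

Insertion order: [7, 10, 31, 4, 27, 47]
Tree (level-order array): [7, 4, 10, None, None, None, 31, 27, 47]
Compute height bottom-up (empty subtree = -1):
  height(4) = 1 + max(-1, -1) = 0
  height(27) = 1 + max(-1, -1) = 0
  height(47) = 1 + max(-1, -1) = 0
  height(31) = 1 + max(0, 0) = 1
  height(10) = 1 + max(-1, 1) = 2
  height(7) = 1 + max(0, 2) = 3
Height = 3


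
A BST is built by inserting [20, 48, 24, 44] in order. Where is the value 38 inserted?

Starting tree (level order): [20, None, 48, 24, None, None, 44]
Insertion path: 20 -> 48 -> 24 -> 44
Result: insert 38 as left child of 44
Final tree (level order): [20, None, 48, 24, None, None, 44, 38]


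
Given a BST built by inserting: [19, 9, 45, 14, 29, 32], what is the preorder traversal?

Tree insertion order: [19, 9, 45, 14, 29, 32]
Tree (level-order array): [19, 9, 45, None, 14, 29, None, None, None, None, 32]
Preorder traversal: [19, 9, 14, 45, 29, 32]


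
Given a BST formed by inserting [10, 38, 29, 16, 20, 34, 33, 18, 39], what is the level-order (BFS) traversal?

Tree insertion order: [10, 38, 29, 16, 20, 34, 33, 18, 39]
Tree (level-order array): [10, None, 38, 29, 39, 16, 34, None, None, None, 20, 33, None, 18]
BFS from the root, enqueuing left then right child of each popped node:
  queue [10] -> pop 10, enqueue [38], visited so far: [10]
  queue [38] -> pop 38, enqueue [29, 39], visited so far: [10, 38]
  queue [29, 39] -> pop 29, enqueue [16, 34], visited so far: [10, 38, 29]
  queue [39, 16, 34] -> pop 39, enqueue [none], visited so far: [10, 38, 29, 39]
  queue [16, 34] -> pop 16, enqueue [20], visited so far: [10, 38, 29, 39, 16]
  queue [34, 20] -> pop 34, enqueue [33], visited so far: [10, 38, 29, 39, 16, 34]
  queue [20, 33] -> pop 20, enqueue [18], visited so far: [10, 38, 29, 39, 16, 34, 20]
  queue [33, 18] -> pop 33, enqueue [none], visited so far: [10, 38, 29, 39, 16, 34, 20, 33]
  queue [18] -> pop 18, enqueue [none], visited so far: [10, 38, 29, 39, 16, 34, 20, 33, 18]
Result: [10, 38, 29, 39, 16, 34, 20, 33, 18]


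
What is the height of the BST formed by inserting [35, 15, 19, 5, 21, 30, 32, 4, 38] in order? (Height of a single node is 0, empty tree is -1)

Insertion order: [35, 15, 19, 5, 21, 30, 32, 4, 38]
Tree (level-order array): [35, 15, 38, 5, 19, None, None, 4, None, None, 21, None, None, None, 30, None, 32]
Compute height bottom-up (empty subtree = -1):
  height(4) = 1 + max(-1, -1) = 0
  height(5) = 1 + max(0, -1) = 1
  height(32) = 1 + max(-1, -1) = 0
  height(30) = 1 + max(-1, 0) = 1
  height(21) = 1 + max(-1, 1) = 2
  height(19) = 1 + max(-1, 2) = 3
  height(15) = 1 + max(1, 3) = 4
  height(38) = 1 + max(-1, -1) = 0
  height(35) = 1 + max(4, 0) = 5
Height = 5


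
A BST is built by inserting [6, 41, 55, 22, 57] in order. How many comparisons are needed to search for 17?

Search path for 17: 6 -> 41 -> 22
Found: False
Comparisons: 3


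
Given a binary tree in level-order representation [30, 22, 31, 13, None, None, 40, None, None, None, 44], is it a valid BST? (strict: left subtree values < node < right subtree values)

Level-order array: [30, 22, 31, 13, None, None, 40, None, None, None, 44]
Validate using subtree bounds (lo, hi): at each node, require lo < value < hi,
then recurse left with hi=value and right with lo=value.
Preorder trace (stopping at first violation):
  at node 30 with bounds (-inf, +inf): OK
  at node 22 with bounds (-inf, 30): OK
  at node 13 with bounds (-inf, 22): OK
  at node 31 with bounds (30, +inf): OK
  at node 40 with bounds (31, +inf): OK
  at node 44 with bounds (40, +inf): OK
No violation found at any node.
Result: Valid BST


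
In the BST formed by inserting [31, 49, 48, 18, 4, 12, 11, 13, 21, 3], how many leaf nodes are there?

Tree built from: [31, 49, 48, 18, 4, 12, 11, 13, 21, 3]
Tree (level-order array): [31, 18, 49, 4, 21, 48, None, 3, 12, None, None, None, None, None, None, 11, 13]
Rule: A leaf has 0 children.
Per-node child counts:
  node 31: 2 child(ren)
  node 18: 2 child(ren)
  node 4: 2 child(ren)
  node 3: 0 child(ren)
  node 12: 2 child(ren)
  node 11: 0 child(ren)
  node 13: 0 child(ren)
  node 21: 0 child(ren)
  node 49: 1 child(ren)
  node 48: 0 child(ren)
Matching nodes: [3, 11, 13, 21, 48]
Count of leaf nodes: 5


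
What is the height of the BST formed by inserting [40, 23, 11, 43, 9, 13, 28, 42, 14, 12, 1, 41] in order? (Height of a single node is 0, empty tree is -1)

Insertion order: [40, 23, 11, 43, 9, 13, 28, 42, 14, 12, 1, 41]
Tree (level-order array): [40, 23, 43, 11, 28, 42, None, 9, 13, None, None, 41, None, 1, None, 12, 14]
Compute height bottom-up (empty subtree = -1):
  height(1) = 1 + max(-1, -1) = 0
  height(9) = 1 + max(0, -1) = 1
  height(12) = 1 + max(-1, -1) = 0
  height(14) = 1 + max(-1, -1) = 0
  height(13) = 1 + max(0, 0) = 1
  height(11) = 1 + max(1, 1) = 2
  height(28) = 1 + max(-1, -1) = 0
  height(23) = 1 + max(2, 0) = 3
  height(41) = 1 + max(-1, -1) = 0
  height(42) = 1 + max(0, -1) = 1
  height(43) = 1 + max(1, -1) = 2
  height(40) = 1 + max(3, 2) = 4
Height = 4


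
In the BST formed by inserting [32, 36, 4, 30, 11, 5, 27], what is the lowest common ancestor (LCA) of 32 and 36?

Tree insertion order: [32, 36, 4, 30, 11, 5, 27]
Tree (level-order array): [32, 4, 36, None, 30, None, None, 11, None, 5, 27]
In a BST, the LCA of p=32, q=36 is the first node v on the
root-to-leaf path with p <= v <= q (go left if both < v, right if both > v).
Walk from root:
  at 32: 32 <= 32 <= 36, this is the LCA
LCA = 32


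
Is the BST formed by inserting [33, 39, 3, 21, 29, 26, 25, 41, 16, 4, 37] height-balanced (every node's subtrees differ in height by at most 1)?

Tree (level-order array): [33, 3, 39, None, 21, 37, 41, 16, 29, None, None, None, None, 4, None, 26, None, None, None, 25]
Definition: a tree is height-balanced if, at every node, |h(left) - h(right)| <= 1 (empty subtree has height -1).
Bottom-up per-node check:
  node 4: h_left=-1, h_right=-1, diff=0 [OK], height=0
  node 16: h_left=0, h_right=-1, diff=1 [OK], height=1
  node 25: h_left=-1, h_right=-1, diff=0 [OK], height=0
  node 26: h_left=0, h_right=-1, diff=1 [OK], height=1
  node 29: h_left=1, h_right=-1, diff=2 [FAIL (|1--1|=2 > 1)], height=2
  node 21: h_left=1, h_right=2, diff=1 [OK], height=3
  node 3: h_left=-1, h_right=3, diff=4 [FAIL (|-1-3|=4 > 1)], height=4
  node 37: h_left=-1, h_right=-1, diff=0 [OK], height=0
  node 41: h_left=-1, h_right=-1, diff=0 [OK], height=0
  node 39: h_left=0, h_right=0, diff=0 [OK], height=1
  node 33: h_left=4, h_right=1, diff=3 [FAIL (|4-1|=3 > 1)], height=5
Node 29 violates the condition: |1 - -1| = 2 > 1.
Result: Not balanced


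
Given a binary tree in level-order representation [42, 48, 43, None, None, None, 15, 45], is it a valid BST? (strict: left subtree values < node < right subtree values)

Level-order array: [42, 48, 43, None, None, None, 15, 45]
Validate using subtree bounds (lo, hi): at each node, require lo < value < hi,
then recurse left with hi=value and right with lo=value.
Preorder trace (stopping at first violation):
  at node 42 with bounds (-inf, +inf): OK
  at node 48 with bounds (-inf, 42): VIOLATION
Node 48 violates its bound: not (-inf < 48 < 42).
Result: Not a valid BST


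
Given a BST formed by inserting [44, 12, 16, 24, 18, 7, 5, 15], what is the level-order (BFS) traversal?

Tree insertion order: [44, 12, 16, 24, 18, 7, 5, 15]
Tree (level-order array): [44, 12, None, 7, 16, 5, None, 15, 24, None, None, None, None, 18]
BFS from the root, enqueuing left then right child of each popped node:
  queue [44] -> pop 44, enqueue [12], visited so far: [44]
  queue [12] -> pop 12, enqueue [7, 16], visited so far: [44, 12]
  queue [7, 16] -> pop 7, enqueue [5], visited so far: [44, 12, 7]
  queue [16, 5] -> pop 16, enqueue [15, 24], visited so far: [44, 12, 7, 16]
  queue [5, 15, 24] -> pop 5, enqueue [none], visited so far: [44, 12, 7, 16, 5]
  queue [15, 24] -> pop 15, enqueue [none], visited so far: [44, 12, 7, 16, 5, 15]
  queue [24] -> pop 24, enqueue [18], visited so far: [44, 12, 7, 16, 5, 15, 24]
  queue [18] -> pop 18, enqueue [none], visited so far: [44, 12, 7, 16, 5, 15, 24, 18]
Result: [44, 12, 7, 16, 5, 15, 24, 18]


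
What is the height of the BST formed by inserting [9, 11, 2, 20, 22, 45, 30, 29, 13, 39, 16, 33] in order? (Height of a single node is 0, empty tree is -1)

Insertion order: [9, 11, 2, 20, 22, 45, 30, 29, 13, 39, 16, 33]
Tree (level-order array): [9, 2, 11, None, None, None, 20, 13, 22, None, 16, None, 45, None, None, 30, None, 29, 39, None, None, 33]
Compute height bottom-up (empty subtree = -1):
  height(2) = 1 + max(-1, -1) = 0
  height(16) = 1 + max(-1, -1) = 0
  height(13) = 1 + max(-1, 0) = 1
  height(29) = 1 + max(-1, -1) = 0
  height(33) = 1 + max(-1, -1) = 0
  height(39) = 1 + max(0, -1) = 1
  height(30) = 1 + max(0, 1) = 2
  height(45) = 1 + max(2, -1) = 3
  height(22) = 1 + max(-1, 3) = 4
  height(20) = 1 + max(1, 4) = 5
  height(11) = 1 + max(-1, 5) = 6
  height(9) = 1 + max(0, 6) = 7
Height = 7


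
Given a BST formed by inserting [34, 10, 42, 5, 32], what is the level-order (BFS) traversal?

Tree insertion order: [34, 10, 42, 5, 32]
Tree (level-order array): [34, 10, 42, 5, 32]
BFS from the root, enqueuing left then right child of each popped node:
  queue [34] -> pop 34, enqueue [10, 42], visited so far: [34]
  queue [10, 42] -> pop 10, enqueue [5, 32], visited so far: [34, 10]
  queue [42, 5, 32] -> pop 42, enqueue [none], visited so far: [34, 10, 42]
  queue [5, 32] -> pop 5, enqueue [none], visited so far: [34, 10, 42, 5]
  queue [32] -> pop 32, enqueue [none], visited so far: [34, 10, 42, 5, 32]
Result: [34, 10, 42, 5, 32]


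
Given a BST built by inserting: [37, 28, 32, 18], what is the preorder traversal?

Tree insertion order: [37, 28, 32, 18]
Tree (level-order array): [37, 28, None, 18, 32]
Preorder traversal: [37, 28, 18, 32]


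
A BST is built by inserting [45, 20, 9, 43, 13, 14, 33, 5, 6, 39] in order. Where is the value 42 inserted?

Starting tree (level order): [45, 20, None, 9, 43, 5, 13, 33, None, None, 6, None, 14, None, 39]
Insertion path: 45 -> 20 -> 43 -> 33 -> 39
Result: insert 42 as right child of 39
Final tree (level order): [45, 20, None, 9, 43, 5, 13, 33, None, None, 6, None, 14, None, 39, None, None, None, None, None, 42]


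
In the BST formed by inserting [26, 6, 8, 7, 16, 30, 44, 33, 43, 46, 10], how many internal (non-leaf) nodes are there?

Tree built from: [26, 6, 8, 7, 16, 30, 44, 33, 43, 46, 10]
Tree (level-order array): [26, 6, 30, None, 8, None, 44, 7, 16, 33, 46, None, None, 10, None, None, 43]
Rule: An internal node has at least one child.
Per-node child counts:
  node 26: 2 child(ren)
  node 6: 1 child(ren)
  node 8: 2 child(ren)
  node 7: 0 child(ren)
  node 16: 1 child(ren)
  node 10: 0 child(ren)
  node 30: 1 child(ren)
  node 44: 2 child(ren)
  node 33: 1 child(ren)
  node 43: 0 child(ren)
  node 46: 0 child(ren)
Matching nodes: [26, 6, 8, 16, 30, 44, 33]
Count of internal (non-leaf) nodes: 7


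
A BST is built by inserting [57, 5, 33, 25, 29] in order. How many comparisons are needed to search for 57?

Search path for 57: 57
Found: True
Comparisons: 1


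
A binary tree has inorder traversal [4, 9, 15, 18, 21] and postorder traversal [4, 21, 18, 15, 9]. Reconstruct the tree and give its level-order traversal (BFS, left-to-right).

Inorder:   [4, 9, 15, 18, 21]
Postorder: [4, 21, 18, 15, 9]
Algorithm: postorder visits root last, so walk postorder right-to-left;
each value is the root of the current inorder slice — split it at that
value, recurse on the right subtree first, then the left.
Recursive splits:
  root=9; inorder splits into left=[4], right=[15, 18, 21]
  root=15; inorder splits into left=[], right=[18, 21]
  root=18; inorder splits into left=[], right=[21]
  root=21; inorder splits into left=[], right=[]
  root=4; inorder splits into left=[], right=[]
Reconstructed level-order: [9, 4, 15, 18, 21]


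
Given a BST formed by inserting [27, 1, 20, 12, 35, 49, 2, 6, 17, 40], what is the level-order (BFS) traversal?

Tree insertion order: [27, 1, 20, 12, 35, 49, 2, 6, 17, 40]
Tree (level-order array): [27, 1, 35, None, 20, None, 49, 12, None, 40, None, 2, 17, None, None, None, 6]
BFS from the root, enqueuing left then right child of each popped node:
  queue [27] -> pop 27, enqueue [1, 35], visited so far: [27]
  queue [1, 35] -> pop 1, enqueue [20], visited so far: [27, 1]
  queue [35, 20] -> pop 35, enqueue [49], visited so far: [27, 1, 35]
  queue [20, 49] -> pop 20, enqueue [12], visited so far: [27, 1, 35, 20]
  queue [49, 12] -> pop 49, enqueue [40], visited so far: [27, 1, 35, 20, 49]
  queue [12, 40] -> pop 12, enqueue [2, 17], visited so far: [27, 1, 35, 20, 49, 12]
  queue [40, 2, 17] -> pop 40, enqueue [none], visited so far: [27, 1, 35, 20, 49, 12, 40]
  queue [2, 17] -> pop 2, enqueue [6], visited so far: [27, 1, 35, 20, 49, 12, 40, 2]
  queue [17, 6] -> pop 17, enqueue [none], visited so far: [27, 1, 35, 20, 49, 12, 40, 2, 17]
  queue [6] -> pop 6, enqueue [none], visited so far: [27, 1, 35, 20, 49, 12, 40, 2, 17, 6]
Result: [27, 1, 35, 20, 49, 12, 40, 2, 17, 6]


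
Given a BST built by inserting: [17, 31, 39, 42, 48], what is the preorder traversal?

Tree insertion order: [17, 31, 39, 42, 48]
Tree (level-order array): [17, None, 31, None, 39, None, 42, None, 48]
Preorder traversal: [17, 31, 39, 42, 48]


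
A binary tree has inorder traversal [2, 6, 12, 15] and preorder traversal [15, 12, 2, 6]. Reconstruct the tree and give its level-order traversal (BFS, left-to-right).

Inorder:  [2, 6, 12, 15]
Preorder: [15, 12, 2, 6]
Algorithm: preorder visits root first, so consume preorder in order;
for each root, split the current inorder slice at that value into
left-subtree inorder and right-subtree inorder, then recurse.
Recursive splits:
  root=15; inorder splits into left=[2, 6, 12], right=[]
  root=12; inorder splits into left=[2, 6], right=[]
  root=2; inorder splits into left=[], right=[6]
  root=6; inorder splits into left=[], right=[]
Reconstructed level-order: [15, 12, 2, 6]


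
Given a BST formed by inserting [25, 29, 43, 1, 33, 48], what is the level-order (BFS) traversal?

Tree insertion order: [25, 29, 43, 1, 33, 48]
Tree (level-order array): [25, 1, 29, None, None, None, 43, 33, 48]
BFS from the root, enqueuing left then right child of each popped node:
  queue [25] -> pop 25, enqueue [1, 29], visited so far: [25]
  queue [1, 29] -> pop 1, enqueue [none], visited so far: [25, 1]
  queue [29] -> pop 29, enqueue [43], visited so far: [25, 1, 29]
  queue [43] -> pop 43, enqueue [33, 48], visited so far: [25, 1, 29, 43]
  queue [33, 48] -> pop 33, enqueue [none], visited so far: [25, 1, 29, 43, 33]
  queue [48] -> pop 48, enqueue [none], visited so far: [25, 1, 29, 43, 33, 48]
Result: [25, 1, 29, 43, 33, 48]


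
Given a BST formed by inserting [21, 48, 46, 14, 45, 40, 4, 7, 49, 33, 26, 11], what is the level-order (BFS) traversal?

Tree insertion order: [21, 48, 46, 14, 45, 40, 4, 7, 49, 33, 26, 11]
Tree (level-order array): [21, 14, 48, 4, None, 46, 49, None, 7, 45, None, None, None, None, 11, 40, None, None, None, 33, None, 26]
BFS from the root, enqueuing left then right child of each popped node:
  queue [21] -> pop 21, enqueue [14, 48], visited so far: [21]
  queue [14, 48] -> pop 14, enqueue [4], visited so far: [21, 14]
  queue [48, 4] -> pop 48, enqueue [46, 49], visited so far: [21, 14, 48]
  queue [4, 46, 49] -> pop 4, enqueue [7], visited so far: [21, 14, 48, 4]
  queue [46, 49, 7] -> pop 46, enqueue [45], visited so far: [21, 14, 48, 4, 46]
  queue [49, 7, 45] -> pop 49, enqueue [none], visited so far: [21, 14, 48, 4, 46, 49]
  queue [7, 45] -> pop 7, enqueue [11], visited so far: [21, 14, 48, 4, 46, 49, 7]
  queue [45, 11] -> pop 45, enqueue [40], visited so far: [21, 14, 48, 4, 46, 49, 7, 45]
  queue [11, 40] -> pop 11, enqueue [none], visited so far: [21, 14, 48, 4, 46, 49, 7, 45, 11]
  queue [40] -> pop 40, enqueue [33], visited so far: [21, 14, 48, 4, 46, 49, 7, 45, 11, 40]
  queue [33] -> pop 33, enqueue [26], visited so far: [21, 14, 48, 4, 46, 49, 7, 45, 11, 40, 33]
  queue [26] -> pop 26, enqueue [none], visited so far: [21, 14, 48, 4, 46, 49, 7, 45, 11, 40, 33, 26]
Result: [21, 14, 48, 4, 46, 49, 7, 45, 11, 40, 33, 26]


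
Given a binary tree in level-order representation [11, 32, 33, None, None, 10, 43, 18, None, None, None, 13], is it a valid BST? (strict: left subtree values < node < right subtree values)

Level-order array: [11, 32, 33, None, None, 10, 43, 18, None, None, None, 13]
Validate using subtree bounds (lo, hi): at each node, require lo < value < hi,
then recurse left with hi=value and right with lo=value.
Preorder trace (stopping at first violation):
  at node 11 with bounds (-inf, +inf): OK
  at node 32 with bounds (-inf, 11): VIOLATION
Node 32 violates its bound: not (-inf < 32 < 11).
Result: Not a valid BST


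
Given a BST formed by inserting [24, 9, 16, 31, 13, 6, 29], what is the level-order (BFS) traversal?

Tree insertion order: [24, 9, 16, 31, 13, 6, 29]
Tree (level-order array): [24, 9, 31, 6, 16, 29, None, None, None, 13]
BFS from the root, enqueuing left then right child of each popped node:
  queue [24] -> pop 24, enqueue [9, 31], visited so far: [24]
  queue [9, 31] -> pop 9, enqueue [6, 16], visited so far: [24, 9]
  queue [31, 6, 16] -> pop 31, enqueue [29], visited so far: [24, 9, 31]
  queue [6, 16, 29] -> pop 6, enqueue [none], visited so far: [24, 9, 31, 6]
  queue [16, 29] -> pop 16, enqueue [13], visited so far: [24, 9, 31, 6, 16]
  queue [29, 13] -> pop 29, enqueue [none], visited so far: [24, 9, 31, 6, 16, 29]
  queue [13] -> pop 13, enqueue [none], visited so far: [24, 9, 31, 6, 16, 29, 13]
Result: [24, 9, 31, 6, 16, 29, 13]


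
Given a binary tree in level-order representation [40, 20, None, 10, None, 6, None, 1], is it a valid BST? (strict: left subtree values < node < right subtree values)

Level-order array: [40, 20, None, 10, None, 6, None, 1]
Validate using subtree bounds (lo, hi): at each node, require lo < value < hi,
then recurse left with hi=value and right with lo=value.
Preorder trace (stopping at first violation):
  at node 40 with bounds (-inf, +inf): OK
  at node 20 with bounds (-inf, 40): OK
  at node 10 with bounds (-inf, 20): OK
  at node 6 with bounds (-inf, 10): OK
  at node 1 with bounds (-inf, 6): OK
No violation found at any node.
Result: Valid BST


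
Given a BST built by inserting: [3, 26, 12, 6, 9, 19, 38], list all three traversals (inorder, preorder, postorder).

Tree insertion order: [3, 26, 12, 6, 9, 19, 38]
Tree (level-order array): [3, None, 26, 12, 38, 6, 19, None, None, None, 9]
Inorder (L, root, R): [3, 6, 9, 12, 19, 26, 38]
Preorder (root, L, R): [3, 26, 12, 6, 9, 19, 38]
Postorder (L, R, root): [9, 6, 19, 12, 38, 26, 3]


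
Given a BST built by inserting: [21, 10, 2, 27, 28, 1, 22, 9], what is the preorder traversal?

Tree insertion order: [21, 10, 2, 27, 28, 1, 22, 9]
Tree (level-order array): [21, 10, 27, 2, None, 22, 28, 1, 9]
Preorder traversal: [21, 10, 2, 1, 9, 27, 22, 28]


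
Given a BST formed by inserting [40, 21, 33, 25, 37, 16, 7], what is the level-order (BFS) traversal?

Tree insertion order: [40, 21, 33, 25, 37, 16, 7]
Tree (level-order array): [40, 21, None, 16, 33, 7, None, 25, 37]
BFS from the root, enqueuing left then right child of each popped node:
  queue [40] -> pop 40, enqueue [21], visited so far: [40]
  queue [21] -> pop 21, enqueue [16, 33], visited so far: [40, 21]
  queue [16, 33] -> pop 16, enqueue [7], visited so far: [40, 21, 16]
  queue [33, 7] -> pop 33, enqueue [25, 37], visited so far: [40, 21, 16, 33]
  queue [7, 25, 37] -> pop 7, enqueue [none], visited so far: [40, 21, 16, 33, 7]
  queue [25, 37] -> pop 25, enqueue [none], visited so far: [40, 21, 16, 33, 7, 25]
  queue [37] -> pop 37, enqueue [none], visited so far: [40, 21, 16, 33, 7, 25, 37]
Result: [40, 21, 16, 33, 7, 25, 37]


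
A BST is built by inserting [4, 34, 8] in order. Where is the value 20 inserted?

Starting tree (level order): [4, None, 34, 8]
Insertion path: 4 -> 34 -> 8
Result: insert 20 as right child of 8
Final tree (level order): [4, None, 34, 8, None, None, 20]


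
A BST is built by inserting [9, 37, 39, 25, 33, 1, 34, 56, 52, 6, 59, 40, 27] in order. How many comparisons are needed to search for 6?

Search path for 6: 9 -> 1 -> 6
Found: True
Comparisons: 3


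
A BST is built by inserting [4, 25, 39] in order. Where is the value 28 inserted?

Starting tree (level order): [4, None, 25, None, 39]
Insertion path: 4 -> 25 -> 39
Result: insert 28 as left child of 39
Final tree (level order): [4, None, 25, None, 39, 28]


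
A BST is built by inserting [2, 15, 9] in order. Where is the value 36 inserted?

Starting tree (level order): [2, None, 15, 9]
Insertion path: 2 -> 15
Result: insert 36 as right child of 15
Final tree (level order): [2, None, 15, 9, 36]


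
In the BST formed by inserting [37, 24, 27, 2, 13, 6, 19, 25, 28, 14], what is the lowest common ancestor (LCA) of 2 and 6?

Tree insertion order: [37, 24, 27, 2, 13, 6, 19, 25, 28, 14]
Tree (level-order array): [37, 24, None, 2, 27, None, 13, 25, 28, 6, 19, None, None, None, None, None, None, 14]
In a BST, the LCA of p=2, q=6 is the first node v on the
root-to-leaf path with p <= v <= q (go left if both < v, right if both > v).
Walk from root:
  at 37: both 2 and 6 < 37, go left
  at 24: both 2 and 6 < 24, go left
  at 2: 2 <= 2 <= 6, this is the LCA
LCA = 2


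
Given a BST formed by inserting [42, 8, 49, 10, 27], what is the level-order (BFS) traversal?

Tree insertion order: [42, 8, 49, 10, 27]
Tree (level-order array): [42, 8, 49, None, 10, None, None, None, 27]
BFS from the root, enqueuing left then right child of each popped node:
  queue [42] -> pop 42, enqueue [8, 49], visited so far: [42]
  queue [8, 49] -> pop 8, enqueue [10], visited so far: [42, 8]
  queue [49, 10] -> pop 49, enqueue [none], visited so far: [42, 8, 49]
  queue [10] -> pop 10, enqueue [27], visited so far: [42, 8, 49, 10]
  queue [27] -> pop 27, enqueue [none], visited so far: [42, 8, 49, 10, 27]
Result: [42, 8, 49, 10, 27]


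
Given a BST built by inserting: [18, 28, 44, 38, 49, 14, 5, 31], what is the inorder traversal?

Tree insertion order: [18, 28, 44, 38, 49, 14, 5, 31]
Tree (level-order array): [18, 14, 28, 5, None, None, 44, None, None, 38, 49, 31]
Inorder traversal: [5, 14, 18, 28, 31, 38, 44, 49]


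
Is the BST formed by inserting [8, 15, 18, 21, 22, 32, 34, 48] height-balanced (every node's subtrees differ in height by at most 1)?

Tree (level-order array): [8, None, 15, None, 18, None, 21, None, 22, None, 32, None, 34, None, 48]
Definition: a tree is height-balanced if, at every node, |h(left) - h(right)| <= 1 (empty subtree has height -1).
Bottom-up per-node check:
  node 48: h_left=-1, h_right=-1, diff=0 [OK], height=0
  node 34: h_left=-1, h_right=0, diff=1 [OK], height=1
  node 32: h_left=-1, h_right=1, diff=2 [FAIL (|-1-1|=2 > 1)], height=2
  node 22: h_left=-1, h_right=2, diff=3 [FAIL (|-1-2|=3 > 1)], height=3
  node 21: h_left=-1, h_right=3, diff=4 [FAIL (|-1-3|=4 > 1)], height=4
  node 18: h_left=-1, h_right=4, diff=5 [FAIL (|-1-4|=5 > 1)], height=5
  node 15: h_left=-1, h_right=5, diff=6 [FAIL (|-1-5|=6 > 1)], height=6
  node 8: h_left=-1, h_right=6, diff=7 [FAIL (|-1-6|=7 > 1)], height=7
Node 32 violates the condition: |-1 - 1| = 2 > 1.
Result: Not balanced


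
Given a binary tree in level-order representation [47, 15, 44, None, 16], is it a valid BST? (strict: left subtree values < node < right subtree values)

Level-order array: [47, 15, 44, None, 16]
Validate using subtree bounds (lo, hi): at each node, require lo < value < hi,
then recurse left with hi=value and right with lo=value.
Preorder trace (stopping at first violation):
  at node 47 with bounds (-inf, +inf): OK
  at node 15 with bounds (-inf, 47): OK
  at node 16 with bounds (15, 47): OK
  at node 44 with bounds (47, +inf): VIOLATION
Node 44 violates its bound: not (47 < 44 < +inf).
Result: Not a valid BST


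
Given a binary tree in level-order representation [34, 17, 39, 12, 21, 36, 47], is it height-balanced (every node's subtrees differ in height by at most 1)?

Tree (level-order array): [34, 17, 39, 12, 21, 36, 47]
Definition: a tree is height-balanced if, at every node, |h(left) - h(right)| <= 1 (empty subtree has height -1).
Bottom-up per-node check:
  node 12: h_left=-1, h_right=-1, diff=0 [OK], height=0
  node 21: h_left=-1, h_right=-1, diff=0 [OK], height=0
  node 17: h_left=0, h_right=0, diff=0 [OK], height=1
  node 36: h_left=-1, h_right=-1, diff=0 [OK], height=0
  node 47: h_left=-1, h_right=-1, diff=0 [OK], height=0
  node 39: h_left=0, h_right=0, diff=0 [OK], height=1
  node 34: h_left=1, h_right=1, diff=0 [OK], height=2
All nodes satisfy the balance condition.
Result: Balanced


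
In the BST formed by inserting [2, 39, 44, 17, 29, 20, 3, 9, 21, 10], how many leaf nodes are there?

Tree built from: [2, 39, 44, 17, 29, 20, 3, 9, 21, 10]
Tree (level-order array): [2, None, 39, 17, 44, 3, 29, None, None, None, 9, 20, None, None, 10, None, 21]
Rule: A leaf has 0 children.
Per-node child counts:
  node 2: 1 child(ren)
  node 39: 2 child(ren)
  node 17: 2 child(ren)
  node 3: 1 child(ren)
  node 9: 1 child(ren)
  node 10: 0 child(ren)
  node 29: 1 child(ren)
  node 20: 1 child(ren)
  node 21: 0 child(ren)
  node 44: 0 child(ren)
Matching nodes: [10, 21, 44]
Count of leaf nodes: 3


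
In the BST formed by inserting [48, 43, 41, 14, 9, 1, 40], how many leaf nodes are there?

Tree built from: [48, 43, 41, 14, 9, 1, 40]
Tree (level-order array): [48, 43, None, 41, None, 14, None, 9, 40, 1]
Rule: A leaf has 0 children.
Per-node child counts:
  node 48: 1 child(ren)
  node 43: 1 child(ren)
  node 41: 1 child(ren)
  node 14: 2 child(ren)
  node 9: 1 child(ren)
  node 1: 0 child(ren)
  node 40: 0 child(ren)
Matching nodes: [1, 40]
Count of leaf nodes: 2


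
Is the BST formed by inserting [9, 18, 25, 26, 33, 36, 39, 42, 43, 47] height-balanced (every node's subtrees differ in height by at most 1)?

Tree (level-order array): [9, None, 18, None, 25, None, 26, None, 33, None, 36, None, 39, None, 42, None, 43, None, 47]
Definition: a tree is height-balanced if, at every node, |h(left) - h(right)| <= 1 (empty subtree has height -1).
Bottom-up per-node check:
  node 47: h_left=-1, h_right=-1, diff=0 [OK], height=0
  node 43: h_left=-1, h_right=0, diff=1 [OK], height=1
  node 42: h_left=-1, h_right=1, diff=2 [FAIL (|-1-1|=2 > 1)], height=2
  node 39: h_left=-1, h_right=2, diff=3 [FAIL (|-1-2|=3 > 1)], height=3
  node 36: h_left=-1, h_right=3, diff=4 [FAIL (|-1-3|=4 > 1)], height=4
  node 33: h_left=-1, h_right=4, diff=5 [FAIL (|-1-4|=5 > 1)], height=5
  node 26: h_left=-1, h_right=5, diff=6 [FAIL (|-1-5|=6 > 1)], height=6
  node 25: h_left=-1, h_right=6, diff=7 [FAIL (|-1-6|=7 > 1)], height=7
  node 18: h_left=-1, h_right=7, diff=8 [FAIL (|-1-7|=8 > 1)], height=8
  node 9: h_left=-1, h_right=8, diff=9 [FAIL (|-1-8|=9 > 1)], height=9
Node 42 violates the condition: |-1 - 1| = 2 > 1.
Result: Not balanced


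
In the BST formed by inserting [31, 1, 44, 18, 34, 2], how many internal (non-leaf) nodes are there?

Tree built from: [31, 1, 44, 18, 34, 2]
Tree (level-order array): [31, 1, 44, None, 18, 34, None, 2]
Rule: An internal node has at least one child.
Per-node child counts:
  node 31: 2 child(ren)
  node 1: 1 child(ren)
  node 18: 1 child(ren)
  node 2: 0 child(ren)
  node 44: 1 child(ren)
  node 34: 0 child(ren)
Matching nodes: [31, 1, 18, 44]
Count of internal (non-leaf) nodes: 4


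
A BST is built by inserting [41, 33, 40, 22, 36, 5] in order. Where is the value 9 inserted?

Starting tree (level order): [41, 33, None, 22, 40, 5, None, 36]
Insertion path: 41 -> 33 -> 22 -> 5
Result: insert 9 as right child of 5
Final tree (level order): [41, 33, None, 22, 40, 5, None, 36, None, None, 9]


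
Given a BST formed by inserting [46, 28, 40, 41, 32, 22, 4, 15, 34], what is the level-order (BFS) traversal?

Tree insertion order: [46, 28, 40, 41, 32, 22, 4, 15, 34]
Tree (level-order array): [46, 28, None, 22, 40, 4, None, 32, 41, None, 15, None, 34]
BFS from the root, enqueuing left then right child of each popped node:
  queue [46] -> pop 46, enqueue [28], visited so far: [46]
  queue [28] -> pop 28, enqueue [22, 40], visited so far: [46, 28]
  queue [22, 40] -> pop 22, enqueue [4], visited so far: [46, 28, 22]
  queue [40, 4] -> pop 40, enqueue [32, 41], visited so far: [46, 28, 22, 40]
  queue [4, 32, 41] -> pop 4, enqueue [15], visited so far: [46, 28, 22, 40, 4]
  queue [32, 41, 15] -> pop 32, enqueue [34], visited so far: [46, 28, 22, 40, 4, 32]
  queue [41, 15, 34] -> pop 41, enqueue [none], visited so far: [46, 28, 22, 40, 4, 32, 41]
  queue [15, 34] -> pop 15, enqueue [none], visited so far: [46, 28, 22, 40, 4, 32, 41, 15]
  queue [34] -> pop 34, enqueue [none], visited so far: [46, 28, 22, 40, 4, 32, 41, 15, 34]
Result: [46, 28, 22, 40, 4, 32, 41, 15, 34]


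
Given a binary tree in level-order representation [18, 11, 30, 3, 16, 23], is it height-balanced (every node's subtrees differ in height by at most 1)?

Tree (level-order array): [18, 11, 30, 3, 16, 23]
Definition: a tree is height-balanced if, at every node, |h(left) - h(right)| <= 1 (empty subtree has height -1).
Bottom-up per-node check:
  node 3: h_left=-1, h_right=-1, diff=0 [OK], height=0
  node 16: h_left=-1, h_right=-1, diff=0 [OK], height=0
  node 11: h_left=0, h_right=0, diff=0 [OK], height=1
  node 23: h_left=-1, h_right=-1, diff=0 [OK], height=0
  node 30: h_left=0, h_right=-1, diff=1 [OK], height=1
  node 18: h_left=1, h_right=1, diff=0 [OK], height=2
All nodes satisfy the balance condition.
Result: Balanced


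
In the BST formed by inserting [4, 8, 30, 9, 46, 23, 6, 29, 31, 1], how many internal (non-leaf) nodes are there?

Tree built from: [4, 8, 30, 9, 46, 23, 6, 29, 31, 1]
Tree (level-order array): [4, 1, 8, None, None, 6, 30, None, None, 9, 46, None, 23, 31, None, None, 29]
Rule: An internal node has at least one child.
Per-node child counts:
  node 4: 2 child(ren)
  node 1: 0 child(ren)
  node 8: 2 child(ren)
  node 6: 0 child(ren)
  node 30: 2 child(ren)
  node 9: 1 child(ren)
  node 23: 1 child(ren)
  node 29: 0 child(ren)
  node 46: 1 child(ren)
  node 31: 0 child(ren)
Matching nodes: [4, 8, 30, 9, 23, 46]
Count of internal (non-leaf) nodes: 6


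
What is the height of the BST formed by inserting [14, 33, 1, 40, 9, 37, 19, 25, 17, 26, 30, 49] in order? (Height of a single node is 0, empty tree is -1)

Insertion order: [14, 33, 1, 40, 9, 37, 19, 25, 17, 26, 30, 49]
Tree (level-order array): [14, 1, 33, None, 9, 19, 40, None, None, 17, 25, 37, 49, None, None, None, 26, None, None, None, None, None, 30]
Compute height bottom-up (empty subtree = -1):
  height(9) = 1 + max(-1, -1) = 0
  height(1) = 1 + max(-1, 0) = 1
  height(17) = 1 + max(-1, -1) = 0
  height(30) = 1 + max(-1, -1) = 0
  height(26) = 1 + max(-1, 0) = 1
  height(25) = 1 + max(-1, 1) = 2
  height(19) = 1 + max(0, 2) = 3
  height(37) = 1 + max(-1, -1) = 0
  height(49) = 1 + max(-1, -1) = 0
  height(40) = 1 + max(0, 0) = 1
  height(33) = 1 + max(3, 1) = 4
  height(14) = 1 + max(1, 4) = 5
Height = 5


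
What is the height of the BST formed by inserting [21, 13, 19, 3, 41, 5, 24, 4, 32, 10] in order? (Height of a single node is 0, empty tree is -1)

Insertion order: [21, 13, 19, 3, 41, 5, 24, 4, 32, 10]
Tree (level-order array): [21, 13, 41, 3, 19, 24, None, None, 5, None, None, None, 32, 4, 10]
Compute height bottom-up (empty subtree = -1):
  height(4) = 1 + max(-1, -1) = 0
  height(10) = 1 + max(-1, -1) = 0
  height(5) = 1 + max(0, 0) = 1
  height(3) = 1 + max(-1, 1) = 2
  height(19) = 1 + max(-1, -1) = 0
  height(13) = 1 + max(2, 0) = 3
  height(32) = 1 + max(-1, -1) = 0
  height(24) = 1 + max(-1, 0) = 1
  height(41) = 1 + max(1, -1) = 2
  height(21) = 1 + max(3, 2) = 4
Height = 4


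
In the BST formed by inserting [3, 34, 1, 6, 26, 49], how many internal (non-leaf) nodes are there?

Tree built from: [3, 34, 1, 6, 26, 49]
Tree (level-order array): [3, 1, 34, None, None, 6, 49, None, 26]
Rule: An internal node has at least one child.
Per-node child counts:
  node 3: 2 child(ren)
  node 1: 0 child(ren)
  node 34: 2 child(ren)
  node 6: 1 child(ren)
  node 26: 0 child(ren)
  node 49: 0 child(ren)
Matching nodes: [3, 34, 6]
Count of internal (non-leaf) nodes: 3


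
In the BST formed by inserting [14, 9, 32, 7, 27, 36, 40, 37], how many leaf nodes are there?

Tree built from: [14, 9, 32, 7, 27, 36, 40, 37]
Tree (level-order array): [14, 9, 32, 7, None, 27, 36, None, None, None, None, None, 40, 37]
Rule: A leaf has 0 children.
Per-node child counts:
  node 14: 2 child(ren)
  node 9: 1 child(ren)
  node 7: 0 child(ren)
  node 32: 2 child(ren)
  node 27: 0 child(ren)
  node 36: 1 child(ren)
  node 40: 1 child(ren)
  node 37: 0 child(ren)
Matching nodes: [7, 27, 37]
Count of leaf nodes: 3


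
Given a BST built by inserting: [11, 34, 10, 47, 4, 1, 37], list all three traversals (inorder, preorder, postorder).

Tree insertion order: [11, 34, 10, 47, 4, 1, 37]
Tree (level-order array): [11, 10, 34, 4, None, None, 47, 1, None, 37]
Inorder (L, root, R): [1, 4, 10, 11, 34, 37, 47]
Preorder (root, L, R): [11, 10, 4, 1, 34, 47, 37]
Postorder (L, R, root): [1, 4, 10, 37, 47, 34, 11]


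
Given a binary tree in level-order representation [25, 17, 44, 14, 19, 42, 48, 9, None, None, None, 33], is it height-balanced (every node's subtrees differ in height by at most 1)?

Tree (level-order array): [25, 17, 44, 14, 19, 42, 48, 9, None, None, None, 33]
Definition: a tree is height-balanced if, at every node, |h(left) - h(right)| <= 1 (empty subtree has height -1).
Bottom-up per-node check:
  node 9: h_left=-1, h_right=-1, diff=0 [OK], height=0
  node 14: h_left=0, h_right=-1, diff=1 [OK], height=1
  node 19: h_left=-1, h_right=-1, diff=0 [OK], height=0
  node 17: h_left=1, h_right=0, diff=1 [OK], height=2
  node 33: h_left=-1, h_right=-1, diff=0 [OK], height=0
  node 42: h_left=0, h_right=-1, diff=1 [OK], height=1
  node 48: h_left=-1, h_right=-1, diff=0 [OK], height=0
  node 44: h_left=1, h_right=0, diff=1 [OK], height=2
  node 25: h_left=2, h_right=2, diff=0 [OK], height=3
All nodes satisfy the balance condition.
Result: Balanced


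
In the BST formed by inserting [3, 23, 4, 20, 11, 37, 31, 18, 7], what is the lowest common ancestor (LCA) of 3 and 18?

Tree insertion order: [3, 23, 4, 20, 11, 37, 31, 18, 7]
Tree (level-order array): [3, None, 23, 4, 37, None, 20, 31, None, 11, None, None, None, 7, 18]
In a BST, the LCA of p=3, q=18 is the first node v on the
root-to-leaf path with p <= v <= q (go left if both < v, right if both > v).
Walk from root:
  at 3: 3 <= 3 <= 18, this is the LCA
LCA = 3


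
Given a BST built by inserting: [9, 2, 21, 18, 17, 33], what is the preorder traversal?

Tree insertion order: [9, 2, 21, 18, 17, 33]
Tree (level-order array): [9, 2, 21, None, None, 18, 33, 17]
Preorder traversal: [9, 2, 21, 18, 17, 33]
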